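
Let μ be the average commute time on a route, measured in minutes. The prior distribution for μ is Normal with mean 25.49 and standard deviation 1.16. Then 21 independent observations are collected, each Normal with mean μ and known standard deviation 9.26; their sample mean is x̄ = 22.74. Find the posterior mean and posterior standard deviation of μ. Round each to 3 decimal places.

Posterior mean ≈ 24.808; posterior SD ≈ 1.006

Prior precision 1/τ₀² = 1/1.16² = 0.743163; data precision n/σ² = 21/9.26² = 0.244905.
Posterior precision = 0.743163 + 0.244905 = 0.988068, giving posterior SD = 1/√0.988068 = 1.006.
Posterior mean = (0.743163·25.49 + 0.244905·22.74) / 0.988068 = 24.808.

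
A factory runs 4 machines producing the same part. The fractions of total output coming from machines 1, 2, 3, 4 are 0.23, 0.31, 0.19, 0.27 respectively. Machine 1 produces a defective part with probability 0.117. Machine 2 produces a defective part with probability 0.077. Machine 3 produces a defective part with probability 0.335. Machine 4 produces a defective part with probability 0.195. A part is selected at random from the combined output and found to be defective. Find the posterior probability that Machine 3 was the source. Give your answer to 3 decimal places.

Tabulate prior·likelihood by source: [1] prior 0.23, lik 0.117, product 0.02691; [2] prior 0.31, lik 0.077, product 0.02387; [3] prior 0.19, lik 0.335, product 0.06365; [4] prior 0.27, lik 0.195, product 0.05265.
Normalizing constant = 0.16708; the posterior for Machine 3 is its product over the sum, 0.06365/0.16708 = 0.381.

Posterior probability ≈ 0.381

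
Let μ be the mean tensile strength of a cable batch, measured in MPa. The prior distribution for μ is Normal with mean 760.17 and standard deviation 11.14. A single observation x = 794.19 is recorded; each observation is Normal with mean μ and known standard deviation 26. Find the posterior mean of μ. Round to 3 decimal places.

Posterior mean ≈ 765.447

With known σ, the Normal prior is conjugate. Weight on the data is w = (n/σ²)/(n/σ² + 1/τ₀²) = 0.00147929/(0.00147929+0.00805804) = 0.15511.
Posterior mean = w·x̄ + (1−w)·μ₀ = 0.15511·794.19 + 0.84489·760.17 = 765.447.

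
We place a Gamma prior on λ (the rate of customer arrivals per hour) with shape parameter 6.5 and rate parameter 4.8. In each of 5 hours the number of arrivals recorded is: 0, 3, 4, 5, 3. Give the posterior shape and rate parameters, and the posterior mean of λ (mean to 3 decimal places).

The Poisson likelihood adds the total count to the shape and the number of exposure periods to the rate. Here ∑xᵢ = 15 and n = 5, so shape 6.5→21.5 and rate 4.8→9.8.
E[λ | data] = 21.5/9.8 = 2.194.

Posterior: Gamma(shape=21.5, rate=9.8); mean ≈ 2.194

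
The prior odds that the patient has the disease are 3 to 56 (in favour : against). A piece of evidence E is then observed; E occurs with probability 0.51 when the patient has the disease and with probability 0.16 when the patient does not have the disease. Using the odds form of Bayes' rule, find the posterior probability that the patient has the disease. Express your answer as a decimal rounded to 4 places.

Prior odds = 3/56 = 0.053571.
Likelihood ratio for E = 0.51/0.16 = 3.1875.
Posterior odds = prior odds × LR = 0.17076.
Posterior probability = odds/(1+odds) = 0.17076/1.1708 = 0.1459.

Posterior probability ≈ 0.1459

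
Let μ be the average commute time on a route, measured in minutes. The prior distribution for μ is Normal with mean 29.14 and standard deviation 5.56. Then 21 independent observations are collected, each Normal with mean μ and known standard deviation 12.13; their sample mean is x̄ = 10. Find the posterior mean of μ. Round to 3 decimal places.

Prior precision 1/τ₀² = 1/5.56² = 0.0323482; data precision n/σ² = 21/12.13² = 0.142724.
Posterior precision = 0.0323482 + 0.142724 = 0.175072.
Posterior mean = (0.0323482·29.14 + 0.142724·10) / 0.175072 = 13.537.

Posterior mean ≈ 13.537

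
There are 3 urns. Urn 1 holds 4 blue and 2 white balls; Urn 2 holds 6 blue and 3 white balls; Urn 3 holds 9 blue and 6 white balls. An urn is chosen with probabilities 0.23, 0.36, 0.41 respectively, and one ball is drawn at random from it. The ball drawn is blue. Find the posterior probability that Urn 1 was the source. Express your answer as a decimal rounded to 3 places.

Tabulate prior·likelihood by source: [1] prior 0.23, lik 0.6667, product 0.1533; [2] prior 0.36, lik 0.6667, product 0.2400; [3] prior 0.41, lik 0.6, product 0.2460.
Normalizing constant = 0.63933; the posterior for Urn 1 is its product over the sum, 0.1533/0.63933 = 0.240.

Posterior probability ≈ 0.240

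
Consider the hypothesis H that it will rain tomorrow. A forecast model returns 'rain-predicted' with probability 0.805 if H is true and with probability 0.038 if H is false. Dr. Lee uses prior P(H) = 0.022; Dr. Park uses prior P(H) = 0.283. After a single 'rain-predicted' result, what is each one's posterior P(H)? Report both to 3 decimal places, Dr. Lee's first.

The likelihood ratio for a 'rain-predicted' result is 0.805/0.038 = 21.184.
Dr. Lee: prior odds 0.022/0.978 = 0.022495; posterior odds 0.47654; posterior probability 0.323.
Dr. Park: prior odds 0.283/0.717 = 0.39470; posterior odds 8.3614; posterior probability 0.893.

Dr. Lee: 0.323; Dr. Park: 0.893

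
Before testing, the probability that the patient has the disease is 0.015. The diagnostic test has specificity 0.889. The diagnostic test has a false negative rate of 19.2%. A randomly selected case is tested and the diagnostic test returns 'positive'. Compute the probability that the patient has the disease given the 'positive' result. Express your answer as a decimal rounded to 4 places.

P(H | E) ≈ 0.0998

Let H be the event that the patient has the disease. P(H) = 0.015, so P(¬H) = 0.985. With E the 'positive' result, P(E|H) = 0.808 and P(E|¬H) = 0.111.
P(E) = 0.808·0.015 + 0.111·0.985 = 0.012120 + 0.10934 = 0.12146.
By Bayes' theorem, P(H|E) = 0.012120 / 0.12146 = 0.0998.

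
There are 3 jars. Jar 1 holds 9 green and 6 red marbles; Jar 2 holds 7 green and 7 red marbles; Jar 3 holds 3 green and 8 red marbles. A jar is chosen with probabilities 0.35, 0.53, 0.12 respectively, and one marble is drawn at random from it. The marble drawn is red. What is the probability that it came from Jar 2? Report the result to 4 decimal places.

Posterior probability ≈ 0.5383

P(red|Jar 1) = 0.4; P(red|Jar 2) = 0.5; P(red|Jar 3) = 0.7273.
Prior × likelihood for each source: 0.35·0.4=0.1400, 0.53·0.5=0.2650, 0.12·0.7273=0.08727. Summing gives P(red) = 0.49227.
P(Jar 2 | red) = 0.2650 / 0.49227 = 0.5383.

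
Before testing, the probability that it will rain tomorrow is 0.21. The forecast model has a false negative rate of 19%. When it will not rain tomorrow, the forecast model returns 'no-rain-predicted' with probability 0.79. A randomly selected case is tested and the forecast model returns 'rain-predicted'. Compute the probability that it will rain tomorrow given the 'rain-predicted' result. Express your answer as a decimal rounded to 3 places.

P(H | E) ≈ 0.506

Let H be the event that it will rain tomorrow. P(H) = 0.21, so P(¬H) = 0.79. With E the 'rain-predicted' result, P(E|H) = 0.81 and P(E|¬H) = 0.21.
P(E) = 0.81·0.21 + 0.21·0.79 = 0.17010 + 0.16590 = 0.33600.
By Bayes' theorem, P(H|E) = 0.17010 / 0.33600 = 0.506.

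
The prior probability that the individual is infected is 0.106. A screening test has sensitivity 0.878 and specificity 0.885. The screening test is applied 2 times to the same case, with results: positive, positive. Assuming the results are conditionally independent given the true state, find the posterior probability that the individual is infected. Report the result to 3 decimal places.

Let H be the event that the individual is infected; start with P(H) = 0.106. P('positive'|H) = 0.878, P('positive'|¬H) = 0.115.
Update on result 1 ('positive'): P(H) ← 0.878·0.1060 / (0.878·0.1060 + 0.115·0.8940) = 0.093068/0.19588 = 0.4751.
Update on result 2 ('positive'): P(H) ← 0.878·0.4751 / (0.878·0.4751 + 0.115·0.5249) = 0.41717/0.47753 = 0.8736.

Posterior P(H) ≈ 0.874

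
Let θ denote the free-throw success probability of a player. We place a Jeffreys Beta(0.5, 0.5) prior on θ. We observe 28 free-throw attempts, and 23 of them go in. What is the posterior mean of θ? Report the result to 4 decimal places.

Posterior mean ≈ 0.8103

Observing 23 successes and 5 failures updates Beta(0.5, 0.5) by adding the success and failure counts to the two shape parameters: α = 0.5+23 = 23.5, β = 0.5+5 = 5.5.
E[θ | data] = 23.5/(23.5+5.5) = 0.8103.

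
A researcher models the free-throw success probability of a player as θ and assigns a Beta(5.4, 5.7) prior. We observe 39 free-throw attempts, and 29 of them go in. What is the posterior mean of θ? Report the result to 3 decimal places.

Posterior mean ≈ 0.687

The binomial likelihood is conjugate to the Beta prior: with 29 successes and 10 failures, the posterior is Beta(5.4+29, 5.7+10) = Beta(34.4, 15.7).
Posterior mean = α/(α+β) = 34.4/50.1 = 0.687.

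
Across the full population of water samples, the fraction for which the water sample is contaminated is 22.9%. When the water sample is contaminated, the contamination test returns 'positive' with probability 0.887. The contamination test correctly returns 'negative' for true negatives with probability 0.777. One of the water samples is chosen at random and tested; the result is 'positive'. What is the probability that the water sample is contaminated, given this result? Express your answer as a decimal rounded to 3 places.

P(H | E) ≈ 0.542

Write H for 'the water sample is contaminated'. Prior odds H:¬H = 0.229/0.771 = 0.29702. For the 'positive' outcome, the likelihood ratio is 0.887/0.223 = 3.9776.
Posterior odds = 0.29702 × 3.9776 = 1.1814, so P(H|E) = 1.1814/(1+1.1814) = 0.542.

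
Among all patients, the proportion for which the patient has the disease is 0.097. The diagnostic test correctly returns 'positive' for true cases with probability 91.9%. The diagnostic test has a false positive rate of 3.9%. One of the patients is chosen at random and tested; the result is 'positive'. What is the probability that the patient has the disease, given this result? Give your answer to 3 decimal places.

P(H | E) ≈ 0.717

Write H for 'the patient has the disease'. Prior odds H:¬H = 0.097/0.903 = 0.10742. For the 'positive' outcome, the likelihood ratio is 0.919/0.039 = 23.564.
Posterior odds = 0.10742 × 23.564 = 2.5312, so P(H|E) = 2.5312/(1+2.5312) = 0.717.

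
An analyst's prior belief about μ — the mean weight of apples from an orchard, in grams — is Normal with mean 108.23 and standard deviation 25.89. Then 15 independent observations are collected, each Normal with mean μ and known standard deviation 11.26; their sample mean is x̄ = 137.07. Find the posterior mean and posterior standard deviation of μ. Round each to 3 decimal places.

Posterior mean ≈ 136.711; posterior SD ≈ 2.889

With known σ, the Normal prior is conjugate. Weight on the data is w = (n/σ²)/(n/σ² + 1/τ₀²) = 0.118308/(0.118308+0.00149189) = 0.98755.
Posterior mean = w·x̄ + (1−w)·μ₀ = 0.98755·137.07 + 0.012453·108.23 = 136.711. Posterior variance = 1/(0.118308+0.00149189) = 8.34725, so SD = 2.889.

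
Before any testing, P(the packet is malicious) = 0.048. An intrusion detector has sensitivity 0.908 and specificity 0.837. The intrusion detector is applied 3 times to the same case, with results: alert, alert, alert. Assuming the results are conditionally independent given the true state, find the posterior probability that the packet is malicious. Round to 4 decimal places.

Let H be the event that the packet is malicious; start with P(H) = 0.048. P('alert'|H) = 0.908, P('alert'|¬H) = 0.163.
Update on result 1 ('alert'): P(H) ← 0.908·0.0480 / (0.908·0.0480 + 0.163·0.9520) = 0.043584/0.19876 = 0.2193.
Update on result 2 ('alert'): P(H) ← 0.908·0.2193 / (0.908·0.2193 + 0.163·0.7807) = 0.19911/0.32636 = 0.6101.
Update on result 3 ('alert'): P(H) ← 0.908·0.6101 / (0.908·0.6101 + 0.163·0.3899) = 0.55395/0.61751 = 0.8971.

Posterior P(H) ≈ 0.8971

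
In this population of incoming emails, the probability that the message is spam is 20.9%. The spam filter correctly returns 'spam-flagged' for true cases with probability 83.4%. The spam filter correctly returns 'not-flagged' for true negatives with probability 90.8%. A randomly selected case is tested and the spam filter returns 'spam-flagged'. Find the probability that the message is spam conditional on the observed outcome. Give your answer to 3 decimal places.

Write H for 'the message is spam'. Prior odds H:¬H = 0.209/0.791 = 0.26422. For the 'spam-flagged' outcome, the likelihood ratio is 0.834/0.092 = 9.0652.
Posterior odds = 0.26422 × 9.0652 = 2.3952, so P(H|E) = 2.3952/(1+2.3952) = 0.705.

P(H | E) ≈ 0.705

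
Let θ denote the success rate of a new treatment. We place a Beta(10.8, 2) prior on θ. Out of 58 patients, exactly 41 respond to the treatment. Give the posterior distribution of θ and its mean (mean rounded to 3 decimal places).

Observing 41 successes and 17 failures updates Beta(10.8, 2) by adding the success and failure counts to the two shape parameters: α = 10.8+41 = 51.8, β = 2+17 = 19.
E[θ | data] = 51.8/(51.8+19) = 0.732.

Posterior: Beta(51.8, 19); mean ≈ 0.732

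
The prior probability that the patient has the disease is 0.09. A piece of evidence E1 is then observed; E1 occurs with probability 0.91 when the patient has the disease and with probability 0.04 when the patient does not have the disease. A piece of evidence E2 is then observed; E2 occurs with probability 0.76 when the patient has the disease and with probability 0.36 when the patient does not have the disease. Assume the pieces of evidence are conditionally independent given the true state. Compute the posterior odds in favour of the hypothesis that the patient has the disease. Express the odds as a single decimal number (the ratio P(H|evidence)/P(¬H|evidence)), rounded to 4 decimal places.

Posterior odds ≈ 4.7500

Prior odds = 0.09/(1−0.09) = 0.098901.
Likelihood ratio for E1 = 0.91/0.04 = 22.750.
Likelihood ratio for E2 = 0.76/0.36 = 2.1111.
Posterior odds = prior odds × LR₁ × LR₂ = 4.7500.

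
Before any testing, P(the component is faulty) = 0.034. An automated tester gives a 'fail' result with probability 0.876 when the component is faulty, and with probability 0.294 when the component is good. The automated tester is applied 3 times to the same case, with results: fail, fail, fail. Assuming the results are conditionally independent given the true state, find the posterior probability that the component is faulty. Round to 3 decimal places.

Let H be the event that the component is faulty; start with P(H) = 0.034. P('fail'|H) = 0.876, P('fail'|¬H) = 0.294.
Update on result 1 ('fail'): P(H) ← 0.876·0.0340 / (0.876·0.0340 + 0.294·0.9660) = 0.029784/0.31379 = 0.0949.
Update on result 2 ('fail'): P(H) ← 0.876·0.0949 / (0.876·0.0949 + 0.294·0.9051) = 0.083148/0.34924 = 0.2381.
Update on result 3 ('fail'): P(H) ← 0.876·0.2381 / (0.876·0.2381 + 0.294·0.7619) = 0.20856/0.43256 = 0.4821.

Posterior P(H) ≈ 0.482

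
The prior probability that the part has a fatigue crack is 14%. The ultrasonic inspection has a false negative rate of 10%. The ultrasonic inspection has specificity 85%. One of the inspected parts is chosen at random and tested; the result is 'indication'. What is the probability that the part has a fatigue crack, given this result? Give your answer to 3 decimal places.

P(H | E) ≈ 0.494

Write H for 'the part has a fatigue crack'. Prior odds H:¬H = 0.14/0.86 = 0.16279. For the 'indication' outcome, the likelihood ratio is 0.9/0.15 = 6.0000.
Posterior odds = 0.16279 × 6.0000 = 0.97674, so P(H|E) = 0.97674/(1+0.97674) = 0.494.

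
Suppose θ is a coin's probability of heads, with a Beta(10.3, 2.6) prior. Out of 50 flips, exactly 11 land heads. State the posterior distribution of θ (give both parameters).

Observing 11 successes and 39 failures updates Beta(10.3, 2.6) by adding the success and failure counts to the two shape parameters: α = 10.3+11 = 21.3, β = 2.6+39 = 41.6.

Posterior: Beta(21.3, 41.6)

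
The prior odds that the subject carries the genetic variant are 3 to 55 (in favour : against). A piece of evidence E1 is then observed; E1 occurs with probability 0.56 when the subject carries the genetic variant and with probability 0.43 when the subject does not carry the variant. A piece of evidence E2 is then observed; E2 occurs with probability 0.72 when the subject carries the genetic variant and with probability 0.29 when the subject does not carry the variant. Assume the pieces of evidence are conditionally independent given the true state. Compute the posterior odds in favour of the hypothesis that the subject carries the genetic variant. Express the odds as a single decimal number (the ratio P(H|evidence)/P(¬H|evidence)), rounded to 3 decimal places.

Posterior odds ≈ 0.176

Prior odds = 3/55 = 0.054545.
Likelihood ratio for E1 = 0.56/0.43 = 1.3023.
Likelihood ratio for E2 = 0.72/0.29 = 2.4828.
Posterior odds = prior odds × LR₁ × LR₂ = 0.17637.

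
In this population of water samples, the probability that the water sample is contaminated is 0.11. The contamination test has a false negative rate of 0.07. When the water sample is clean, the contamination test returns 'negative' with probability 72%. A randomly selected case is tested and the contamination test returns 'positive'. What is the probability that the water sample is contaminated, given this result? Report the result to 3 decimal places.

P(H | E) ≈ 0.291

Let H be the event that the water sample is contaminated. P(H) = 0.11, so P(¬H) = 0.89. With E the 'positive' result, P(E|H) = 0.93 and P(E|¬H) = 0.28.
P(E) = 0.93·0.11 + 0.28·0.89 = 0.10230 + 0.24920 = 0.35150.
By Bayes' theorem, P(H|E) = 0.10230 / 0.35150 = 0.291.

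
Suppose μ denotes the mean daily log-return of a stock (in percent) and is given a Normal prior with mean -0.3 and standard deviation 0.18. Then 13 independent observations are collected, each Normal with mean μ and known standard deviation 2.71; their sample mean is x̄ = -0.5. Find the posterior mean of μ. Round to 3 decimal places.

Posterior mean ≈ -0.311

With known σ, the Normal prior is conjugate. Weight on the data is w = (n/σ²)/(n/σ² + 1/τ₀²) = 1.77013/(1.77013+30.8642) = 0.054241.
Posterior mean = w·x̄ + (1−w)·μ₀ = 0.054241·-0.5 + 0.94576·-0.3 = -0.311.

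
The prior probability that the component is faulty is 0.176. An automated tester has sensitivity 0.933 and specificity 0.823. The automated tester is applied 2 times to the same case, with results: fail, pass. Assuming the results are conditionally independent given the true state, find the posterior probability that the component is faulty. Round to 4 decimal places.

Posterior P(H) ≈ 0.0840

Let H be the event that the component is faulty; start with P(H) = 0.176. P('fail'|H) = 0.933, P('fail'|¬H) = 0.177.
Update on result 1 ('fail'): P(H) ← 0.933·0.1760 / (0.933·0.1760 + 0.177·0.8240) = 0.16421/0.31006 = 0.5296.
Update on result 2 ('pass'): P(H) ← 0.067·0.5296 / (0.067·0.5296 + 0.823·0.4704) = 0.035484/0.42262 = 0.0840.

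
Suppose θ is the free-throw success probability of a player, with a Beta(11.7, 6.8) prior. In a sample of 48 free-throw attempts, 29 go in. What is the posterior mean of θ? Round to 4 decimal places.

Posterior mean ≈ 0.6120

Observing 29 successes and 19 failures updates Beta(11.7, 6.8) by adding the success and failure counts to the two shape parameters: α = 11.7+29 = 40.7, β = 6.8+19 = 25.8.
Posterior mean = α/(α+β) = 40.7/66.5 = 0.6120.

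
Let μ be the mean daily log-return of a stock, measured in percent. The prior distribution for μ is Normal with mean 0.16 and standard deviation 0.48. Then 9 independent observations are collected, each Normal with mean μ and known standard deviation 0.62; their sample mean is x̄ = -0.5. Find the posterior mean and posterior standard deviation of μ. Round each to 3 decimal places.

Prior precision 1/τ₀² = 1/0.48² = 4.34028; data precision n/σ² = 9/0.62² = 23.4131.
Posterior precision = 4.34028 + 23.4131 = 27.7534, giving posterior SD = 1/√27.7534 = 0.190.
Posterior mean = (4.34028·0.16 + 23.4131·-0.5) / 27.7534 = -0.397.

Posterior mean ≈ -0.397; posterior SD ≈ 0.190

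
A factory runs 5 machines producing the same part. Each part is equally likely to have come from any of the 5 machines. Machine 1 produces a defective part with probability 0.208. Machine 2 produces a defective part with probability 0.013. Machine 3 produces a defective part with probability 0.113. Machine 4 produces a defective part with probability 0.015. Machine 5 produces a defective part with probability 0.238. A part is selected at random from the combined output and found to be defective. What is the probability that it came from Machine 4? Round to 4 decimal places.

P(defective|M1) = 0.208; P(defective|M2) = 0.013; P(defective|M3) = 0.113; P(defective|M4) = 0.015; P(defective|M5) = 0.238.
Prior × likelihood for each source: 0.2·0.208=0.04160, 0.2·0.013=0.002600, 0.2·0.113=0.02260, 0.2·0.015=0.003000, 0.2·0.238=0.04760. Summing gives P(defective) = 0.11740.
P(Machine 4 | defective) = 0.003000 / 0.11740 = 0.0256.

Posterior probability ≈ 0.0256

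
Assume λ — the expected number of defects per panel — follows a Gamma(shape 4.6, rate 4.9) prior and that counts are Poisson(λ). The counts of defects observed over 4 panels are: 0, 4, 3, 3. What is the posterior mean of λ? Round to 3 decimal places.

Posterior mean ≈ 1.640

Total count ∑xᵢ = 10 over n = 4 panels.
Gamma is conjugate to the Poisson likelihood: posterior is Gamma(shape = 4.6+10 = 14.6, rate = 4.9+4 = 8.9).
E[λ | data] = 14.6/8.9 = 1.640.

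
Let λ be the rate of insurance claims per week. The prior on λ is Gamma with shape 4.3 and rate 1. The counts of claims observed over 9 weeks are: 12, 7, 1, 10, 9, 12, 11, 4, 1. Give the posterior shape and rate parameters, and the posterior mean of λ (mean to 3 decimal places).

The Poisson likelihood adds the total count to the shape and the number of exposure periods to the rate. Here ∑xᵢ = 67 and n = 9, so shape 4.3→71.3 and rate 1→10.
Posterior mean = shape/rate = 71.3/10 = 7.130.

Posterior: Gamma(shape=71.3, rate=10); mean ≈ 7.130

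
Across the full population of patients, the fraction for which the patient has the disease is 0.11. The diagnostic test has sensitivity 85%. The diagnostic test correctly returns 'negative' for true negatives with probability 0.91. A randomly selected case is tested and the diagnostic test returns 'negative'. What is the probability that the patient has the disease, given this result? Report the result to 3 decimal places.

Write H for 'the patient has the disease'. Prior odds H:¬H = 0.11/0.89 = 0.12360. For the 'negative' outcome, the likelihood ratio is 0.15/0.91 = 0.16484.
Posterior odds = 0.12360 × 0.16484 = 0.020373, so P(H|E) = 0.020373/(1+0.020373) = 0.020.

P(H | E) ≈ 0.020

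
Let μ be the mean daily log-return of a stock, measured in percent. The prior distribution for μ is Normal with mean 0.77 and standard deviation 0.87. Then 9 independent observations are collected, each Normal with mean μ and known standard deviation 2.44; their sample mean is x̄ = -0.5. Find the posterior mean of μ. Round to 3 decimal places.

Posterior mean ≈ 0.092

With known σ, the Normal prior is conjugate. Weight on the data is w = (n/σ²)/(n/σ² + 1/τ₀²) = 1.51169/(1.51169+1.32118) = 0.53363.
Posterior mean = w·x̄ + (1−w)·μ₀ = 0.53363·-0.5 + 0.46637·0.77 = 0.092.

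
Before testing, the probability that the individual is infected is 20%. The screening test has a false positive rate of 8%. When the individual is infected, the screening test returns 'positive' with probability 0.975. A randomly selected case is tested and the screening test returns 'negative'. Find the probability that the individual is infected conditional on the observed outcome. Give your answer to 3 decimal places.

Let H be the event that the individual is infected. P(H) = 0.2, so P(¬H) = 0.8. With E the 'negative' result, P(E|H) = 0.025 and P(E|¬H) = 0.92.
P(E) = 0.025·0.2 + 0.92·0.8 = 0.0050000 + 0.73600 = 0.74100.
By Bayes' theorem, P(H|E) = 0.0050000 / 0.74100 = 0.007.

P(H | E) ≈ 0.007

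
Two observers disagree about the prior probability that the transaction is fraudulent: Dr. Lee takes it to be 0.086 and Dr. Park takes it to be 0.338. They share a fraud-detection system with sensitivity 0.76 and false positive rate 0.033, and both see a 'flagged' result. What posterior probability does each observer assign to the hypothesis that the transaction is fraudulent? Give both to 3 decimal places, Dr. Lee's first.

Dr. Lee: 0.684; Dr. Park: 0.922

P('+'|H) = 0.76, P('+'|¬H) = 0.033.
Dr. Lee: numerator 0.76·0.086 = 0.065360; evidence = 0.065360+0.033·0.914 = 0.095522; posterior = 0.684.
Dr. Park: numerator 0.76·0.338 = 0.25688; evidence = 0.25688+0.033·0.662 = 0.27873; posterior = 0.922.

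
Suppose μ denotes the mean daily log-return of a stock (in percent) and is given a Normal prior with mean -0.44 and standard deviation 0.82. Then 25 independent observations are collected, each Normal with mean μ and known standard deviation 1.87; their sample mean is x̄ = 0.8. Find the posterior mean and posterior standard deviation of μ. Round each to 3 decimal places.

Prior precision 1/τ₀² = 1/0.82² = 1.48721; data precision n/σ² = 25/1.87² = 7.14919.
Posterior precision = 1.48721 + 7.14919 = 8.63640, giving posterior SD = 1/√8.63640 = 0.340.
Posterior mean = (1.48721·-0.44 + 7.14919·0.8) / 8.63640 = 0.586.

Posterior mean ≈ 0.586; posterior SD ≈ 0.340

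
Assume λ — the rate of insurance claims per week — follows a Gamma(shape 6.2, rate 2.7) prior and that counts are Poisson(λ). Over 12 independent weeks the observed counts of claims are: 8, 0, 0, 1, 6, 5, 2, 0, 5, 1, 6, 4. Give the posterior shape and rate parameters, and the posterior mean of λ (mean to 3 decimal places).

Posterior: Gamma(shape=44.2, rate=14.7); mean ≈ 3.007

The Poisson likelihood adds the total count to the shape and the number of exposure periods to the rate. Here ∑xᵢ = 38 and n = 12, so shape 6.2→44.2 and rate 2.7→14.7.
E[λ | data] = 44.2/14.7 = 3.007.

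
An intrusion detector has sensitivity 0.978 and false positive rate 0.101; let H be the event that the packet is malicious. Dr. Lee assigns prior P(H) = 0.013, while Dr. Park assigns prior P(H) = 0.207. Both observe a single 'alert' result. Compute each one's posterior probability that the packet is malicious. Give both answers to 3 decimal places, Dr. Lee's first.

P('+'|H) = 0.978, P('+'|¬H) = 0.101.
Dr. Lee: numerator 0.978·0.013 = 0.012714; evidence = 0.012714+0.101·0.987 = 0.11240; posterior = 0.113.
Dr. Park: numerator 0.978·0.207 = 0.20245; evidence = 0.20245+0.101·0.793 = 0.28254; posterior = 0.717.

Dr. Lee: 0.113; Dr. Park: 0.717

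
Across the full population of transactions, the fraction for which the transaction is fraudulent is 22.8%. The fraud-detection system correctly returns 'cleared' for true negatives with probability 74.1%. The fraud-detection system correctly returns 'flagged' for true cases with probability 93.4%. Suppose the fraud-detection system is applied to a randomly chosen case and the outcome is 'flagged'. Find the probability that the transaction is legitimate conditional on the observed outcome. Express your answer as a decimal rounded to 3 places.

P(¬H | E) ≈ 0.484

Write H for 'the transaction is fraudulent'. Prior odds H:¬H = 0.228/0.772 = 0.29534. For the 'flagged' outcome, the likelihood ratio is 0.934/0.259 = 3.6062.
Posterior odds = 0.29534 × 3.6062 = 1.0650, so P(H|E) = 1.0650/(1+1.0650) = 0.516. Then P(¬H|E) = 1 − 0.516 = 0.484.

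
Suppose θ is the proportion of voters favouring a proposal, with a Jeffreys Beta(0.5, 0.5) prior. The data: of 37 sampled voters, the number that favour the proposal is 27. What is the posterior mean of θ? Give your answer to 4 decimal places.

Posterior mean ≈ 0.7237

The binomial likelihood is conjugate to the Beta prior: with 27 successes and 10 failures, the posterior is Beta(0.5+27, 0.5+10) = Beta(27.5, 10.5).
Posterior mean = α/(α+β) = 27.5/38 = 0.7237.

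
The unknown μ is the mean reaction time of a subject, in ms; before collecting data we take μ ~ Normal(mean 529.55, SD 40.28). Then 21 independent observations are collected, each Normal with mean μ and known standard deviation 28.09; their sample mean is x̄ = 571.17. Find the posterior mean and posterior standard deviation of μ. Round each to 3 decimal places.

With known σ, the Normal prior is conjugate. Weight on the data is w = (n/σ²)/(n/σ² + 1/τ₀²) = 0.0266143/(0.0266143+0.00061634) = 0.97737.
Posterior mean = w·x̄ + (1−w)·μ₀ = 0.97737·571.17 + 0.022634·529.55 = 570.228. Posterior variance = 1/(0.0266143+0.00061634) = 36.7233, so SD = 6.060.

Posterior mean ≈ 570.228; posterior SD ≈ 6.060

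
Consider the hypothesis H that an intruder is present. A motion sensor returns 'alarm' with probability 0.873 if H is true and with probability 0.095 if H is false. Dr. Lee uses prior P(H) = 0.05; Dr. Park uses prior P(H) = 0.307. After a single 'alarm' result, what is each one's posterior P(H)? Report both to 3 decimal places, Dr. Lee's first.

Dr. Lee: 0.326; Dr. Park: 0.803

The likelihood ratio for an 'alarm' result is 0.873/0.095 = 9.1895.
Dr. Lee: prior odds 0.05/0.95 = 0.052632; posterior odds 0.48366; posterior probability 0.326.
Dr. Park: prior odds 0.307/0.693 = 0.44300; posterior odds 4.0710; posterior probability 0.803.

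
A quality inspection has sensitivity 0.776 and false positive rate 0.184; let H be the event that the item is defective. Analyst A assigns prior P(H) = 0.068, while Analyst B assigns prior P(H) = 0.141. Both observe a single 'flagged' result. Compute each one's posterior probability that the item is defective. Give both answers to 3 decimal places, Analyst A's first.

The likelihood ratio for a 'flagged' result is 0.776/0.184 = 4.2174.
Analyst A: prior odds 0.068/0.932 = 0.072961; posterior odds 0.30771; posterior probability 0.235.
Analyst B: prior odds 0.141/0.859 = 0.16414; posterior odds 0.69226; posterior probability 0.409.

Analyst A: 0.235; Analyst B: 0.409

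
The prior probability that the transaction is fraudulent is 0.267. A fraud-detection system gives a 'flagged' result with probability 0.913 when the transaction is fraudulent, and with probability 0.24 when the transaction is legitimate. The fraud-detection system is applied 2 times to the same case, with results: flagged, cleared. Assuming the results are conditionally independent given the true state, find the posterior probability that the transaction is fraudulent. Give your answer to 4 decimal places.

Posterior P(H) ≈ 0.1369

With H the event that the transaction is fraudulent, the joint likelihood of the observed sequence is P(data|H) = 0.913·0.087 = 0.079431 and P(data|¬H) = 0.24·0.76 = 0.18240.
Bayes: P(H|data) = 0.267·0.079431 / (0.267·0.079431 + 0.733·0.18240) = 0.021208/0.15491 = 0.1369.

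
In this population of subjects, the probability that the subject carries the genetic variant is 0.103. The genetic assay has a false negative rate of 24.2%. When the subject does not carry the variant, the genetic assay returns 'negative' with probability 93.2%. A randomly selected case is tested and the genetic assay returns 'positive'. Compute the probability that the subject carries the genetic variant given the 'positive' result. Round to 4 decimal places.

P(H | E) ≈ 0.5614

Write H for 'the subject carries the genetic variant'. Prior odds H:¬H = 0.103/0.897 = 0.11483. For the 'positive' outcome, the likelihood ratio is 0.758/0.068 = 11.147.
Posterior odds = 0.11483 × 11.147 = 1.2800, so P(H|E) = 1.2800/(1+1.2800) = 0.5614.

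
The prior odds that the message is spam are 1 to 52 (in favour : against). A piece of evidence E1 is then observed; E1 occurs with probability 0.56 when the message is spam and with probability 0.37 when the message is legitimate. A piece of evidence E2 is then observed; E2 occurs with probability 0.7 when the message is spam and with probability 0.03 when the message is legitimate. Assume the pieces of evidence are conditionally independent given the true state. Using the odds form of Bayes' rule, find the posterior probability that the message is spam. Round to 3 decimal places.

Prior odds = 1/52 = 0.019231.
Likelihood ratio for E1 = 0.56/0.37 = 1.5135.
Likelihood ratio for E2 = 0.7/0.03 = 23.333.
Posterior odds = prior odds × LR₁ × LR₂ = 0.67914.
Posterior probability = odds/(1+odds) = 0.67914/1.6791 = 0.404.

Posterior probability ≈ 0.404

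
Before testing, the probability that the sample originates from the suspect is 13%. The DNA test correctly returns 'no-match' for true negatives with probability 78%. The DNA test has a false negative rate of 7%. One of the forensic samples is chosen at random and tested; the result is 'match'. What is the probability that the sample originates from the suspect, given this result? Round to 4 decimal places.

Let H be the event that the sample originates from the suspect. P(H) = 0.13, so P(¬H) = 0.87. With E the 'match' result, P(E|H) = 0.93 and P(E|¬H) = 0.22.
P(E) = 0.93·0.13 + 0.22·0.87 = 0.12090 + 0.19140 = 0.31230.
By Bayes' theorem, P(H|E) = 0.12090 / 0.31230 = 0.3871.

P(H | E) ≈ 0.3871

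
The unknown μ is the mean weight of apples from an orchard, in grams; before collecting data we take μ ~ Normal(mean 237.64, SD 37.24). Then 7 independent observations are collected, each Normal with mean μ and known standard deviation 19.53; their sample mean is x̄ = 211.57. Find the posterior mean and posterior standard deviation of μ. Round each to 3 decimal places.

Posterior mean ≈ 212.556; posterior SD ≈ 7.241

Prior precision 1/τ₀² = 1/37.24² = 0.00072108; data precision n/σ² = 7/19.53² = 0.0183524.
Posterior precision = 0.00072108 + 0.0183524 = 0.0190735, giving posterior SD = 1/√0.0190735 = 7.241.
Posterior mean = (0.00072108·237.64 + 0.0183524·211.57) / 0.0190735 = 212.556.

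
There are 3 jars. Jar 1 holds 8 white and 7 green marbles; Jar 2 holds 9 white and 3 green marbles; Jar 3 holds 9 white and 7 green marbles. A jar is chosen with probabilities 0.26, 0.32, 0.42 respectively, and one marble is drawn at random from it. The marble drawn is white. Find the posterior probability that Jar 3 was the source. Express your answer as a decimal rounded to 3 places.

Tabulate prior·likelihood by source: [1] prior 0.26, lik 0.5333, product 0.1387; [2] prior 0.32, lik 0.75, product 0.2400; [3] prior 0.42, lik 0.5625, product 0.2362.
Normalizing constant = 0.61492; the posterior for Jar 3 is its product over the sum, 0.2362/0.61492 = 0.384.

Posterior probability ≈ 0.384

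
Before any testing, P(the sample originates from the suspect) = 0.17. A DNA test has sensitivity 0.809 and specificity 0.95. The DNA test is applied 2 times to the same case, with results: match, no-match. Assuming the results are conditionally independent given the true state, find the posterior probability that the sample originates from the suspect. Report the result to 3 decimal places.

Let H be the event that the sample originates from the suspect; start with P(H) = 0.17. P('match'|H) = 0.809, P('match'|¬H) = 0.05.
Update on result 1 ('match'): P(H) ← 0.809·0.1700 / (0.809·0.1700 + 0.05·0.8300) = 0.13753/0.17903 = 0.7682.
Update on result 2 ('no-match'): P(H) ← 0.191·0.7682 / (0.191·0.7682 + 0.95·0.2318) = 0.14673/0.36694 = 0.3999.

Posterior P(H) ≈ 0.400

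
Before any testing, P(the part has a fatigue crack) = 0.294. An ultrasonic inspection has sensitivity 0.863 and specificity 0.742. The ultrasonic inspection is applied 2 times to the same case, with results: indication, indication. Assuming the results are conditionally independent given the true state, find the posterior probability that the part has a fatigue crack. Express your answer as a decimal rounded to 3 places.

Posterior P(H) ≈ 0.823

With H the event that the part has a fatigue crack, the joint likelihood of the observed sequence is P(data|H) = 0.863·0.863 = 0.74477 and P(data|¬H) = 0.258·0.258 = 0.066564.
Bayes: P(H|data) = 0.294·0.74477 / (0.294·0.74477 + 0.706·0.066564) = 0.21896/0.26596 = 0.8233.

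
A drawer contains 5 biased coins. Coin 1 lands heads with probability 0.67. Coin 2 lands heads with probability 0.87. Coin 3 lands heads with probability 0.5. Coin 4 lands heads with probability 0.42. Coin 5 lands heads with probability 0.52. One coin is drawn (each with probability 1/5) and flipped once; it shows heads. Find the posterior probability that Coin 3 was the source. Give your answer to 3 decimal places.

P(heads|C1) = 0.67; P(heads|C2) = 0.87; P(heads|C3) = 0.5; P(heads|C4) = 0.42; P(heads|C5) = 0.52.
Prior × likelihood for each source: 0.2·0.67=0.1340, 0.2·0.87=0.1740, 0.2·0.5=0.1000, 0.2·0.42=0.08400, 0.2·0.52=0.1040. Summing gives P(heads) = 0.59600.
P(Coin 3 | heads) = 0.1000 / 0.59600 = 0.168.

Posterior probability ≈ 0.168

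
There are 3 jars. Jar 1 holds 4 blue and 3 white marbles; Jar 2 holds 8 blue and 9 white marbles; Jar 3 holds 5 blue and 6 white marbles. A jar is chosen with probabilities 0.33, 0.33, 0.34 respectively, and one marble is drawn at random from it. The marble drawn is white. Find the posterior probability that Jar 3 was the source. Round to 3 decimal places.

Posterior probability ≈ 0.370

Tabulate prior·likelihood by source: [1] prior 0.33, lik 0.4286, product 0.1414; [2] prior 0.33, lik 0.5294, product 0.1747; [3] prior 0.34, lik 0.5455, product 0.1855.
Normalizing constant = 0.50159; the posterior for Jar 3 is its product over the sum, 0.1855/0.50159 = 0.370.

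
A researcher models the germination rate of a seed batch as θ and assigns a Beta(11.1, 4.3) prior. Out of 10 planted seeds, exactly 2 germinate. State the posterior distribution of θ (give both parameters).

The binomial likelihood is conjugate to the Beta prior: with 2 successes and 8 failures, the posterior is Beta(11.1+2, 4.3+8) = Beta(13.1, 12.3).

Posterior: Beta(13.1, 12.3)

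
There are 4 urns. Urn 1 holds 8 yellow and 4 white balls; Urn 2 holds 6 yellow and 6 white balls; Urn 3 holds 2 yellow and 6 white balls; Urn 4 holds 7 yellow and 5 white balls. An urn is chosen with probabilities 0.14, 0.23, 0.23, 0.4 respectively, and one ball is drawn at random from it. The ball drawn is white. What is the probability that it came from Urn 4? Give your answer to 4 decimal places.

Tabulate prior·likelihood by source: [1] prior 0.14, lik 0.3333, product 0.04667; [2] prior 0.23, lik 0.5, product 0.1150; [3] prior 0.23, lik 0.75, product 0.1725; [4] prior 0.4, lik 0.4167, product 0.1667.
Normalizing constant = 0.50083; the posterior for Urn 4 is its product over the sum, 0.1667/0.50083 = 0.3328.

Posterior probability ≈ 0.3328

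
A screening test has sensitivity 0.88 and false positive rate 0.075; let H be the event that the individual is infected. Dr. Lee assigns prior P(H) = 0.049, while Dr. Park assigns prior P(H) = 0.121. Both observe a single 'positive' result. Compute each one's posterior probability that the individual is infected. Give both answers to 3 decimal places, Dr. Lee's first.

Dr. Lee: 0.377; Dr. Park: 0.618

P('+'|H) = 0.88, P('+'|¬H) = 0.075.
Dr. Lee: numerator 0.88·0.049 = 0.043120; evidence = 0.043120+0.075·0.951 = 0.11444; posterior = 0.377.
Dr. Park: numerator 0.88·0.121 = 0.10648; evidence = 0.10648+0.075·0.879 = 0.17240; posterior = 0.618.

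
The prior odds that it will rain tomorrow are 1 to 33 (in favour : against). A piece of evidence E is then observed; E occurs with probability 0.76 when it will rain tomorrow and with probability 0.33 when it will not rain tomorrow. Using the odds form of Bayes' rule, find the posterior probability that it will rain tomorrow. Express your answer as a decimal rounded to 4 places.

Prior odds = 1/33 = 0.030303. In log-odds, ln(0.030303) = -3.4965.
Add log likelihood ratio: ln(2.3030) = 0.83423.
Posterior log-odds = -2.6623, so posterior odds = exp(-2.6623) = 0.069789. Converting, P(H|E) = 0.069789/1.0698 = 0.0652.

Posterior probability ≈ 0.0652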